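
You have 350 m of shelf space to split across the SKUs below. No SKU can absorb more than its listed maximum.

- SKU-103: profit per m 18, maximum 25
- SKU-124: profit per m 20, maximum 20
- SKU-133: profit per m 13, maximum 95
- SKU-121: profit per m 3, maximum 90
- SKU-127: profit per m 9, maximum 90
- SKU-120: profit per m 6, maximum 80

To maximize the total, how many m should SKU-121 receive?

40

Highest profit per m first: SKU-124 20 > SKU-103 18 > SKU-133 13 > SKU-127 9 > SKU-120 6 > SKU-121 3.
SKU-124: +20 to 20 (cap) — 330 left.
Give SKU-103 25 to hit its cap of 25 — 305 left.
Give SKU-133 95 to hit its cap of 95 — 210 left.
SKU-127: +90 to 90 (cap) — 120 left.
SKU-120: +80 to 80 (cap) — 40 left.
Only 40 left; SKU-121 takes them to reach 40.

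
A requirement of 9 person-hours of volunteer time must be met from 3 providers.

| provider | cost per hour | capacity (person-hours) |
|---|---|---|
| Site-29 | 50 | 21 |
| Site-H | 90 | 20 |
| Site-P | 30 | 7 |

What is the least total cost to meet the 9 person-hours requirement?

310

Use providers in increasing cost order.
Site-P at 30: take all 7 person-hours → 2 still needed.
Site-29 (50): take the remaining 2 → done.
Site-H: unused.
Cost = 7×30 + 2×50 = 310.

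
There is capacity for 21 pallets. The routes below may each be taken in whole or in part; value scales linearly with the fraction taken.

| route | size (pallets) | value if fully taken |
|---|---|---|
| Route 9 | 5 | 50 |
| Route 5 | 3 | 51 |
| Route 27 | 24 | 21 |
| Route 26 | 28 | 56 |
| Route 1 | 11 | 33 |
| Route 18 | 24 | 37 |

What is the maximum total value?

138

Rank by value-to-size ratio: Route 5 51/3≈17, Route 9 50/5≈10, Route 1 33/11≈3, Route 26 56/28≈2, Route 18 37/24≈1.54, Route 27 21/24≈0.875.
All 3 pallets of Route 5 fit (value 51) ; 18 remain.
All 5 pallets of Route 9 fit (value 50) ; 13 remain.
Take all of Route 1 (11 pallets, value 33) ; 2 pallets left.
2 pallets left: a 2/28 share of Route 26 gives 56×2/28 = 4.
Total value = 138.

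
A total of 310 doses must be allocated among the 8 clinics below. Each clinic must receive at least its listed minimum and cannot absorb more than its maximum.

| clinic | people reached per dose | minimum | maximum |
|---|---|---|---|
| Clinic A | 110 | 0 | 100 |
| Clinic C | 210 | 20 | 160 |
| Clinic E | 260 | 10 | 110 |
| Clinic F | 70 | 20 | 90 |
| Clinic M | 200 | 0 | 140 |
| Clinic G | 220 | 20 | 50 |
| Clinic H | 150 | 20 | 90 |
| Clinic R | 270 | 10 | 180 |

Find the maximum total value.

Meeting every minimum uses 0+20+10+20+0+20+20+10 = 100 doses, leaving 210.
Rank by people reached per dose: Clinic R 270 > Clinic E 260 > Clinic G 220 > Clinic C 210 > Clinic M 200 > Clinic H 150 > Clinic A 110 > Clinic F 70.
Clinic R takes 170 more to reach its cap of 180 — 40 left.
Clinic E has room for 100 more but only 40 remain, so it gets 50.
Total = 210×20 + 260×50 + 70×20 + 220×20 + 150×20 + 270×180 = 74600.

74600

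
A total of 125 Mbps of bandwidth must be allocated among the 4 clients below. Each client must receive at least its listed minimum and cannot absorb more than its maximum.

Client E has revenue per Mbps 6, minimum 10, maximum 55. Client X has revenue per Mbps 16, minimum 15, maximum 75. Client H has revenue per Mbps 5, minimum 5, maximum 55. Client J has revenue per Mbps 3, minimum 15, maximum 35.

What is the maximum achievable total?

1450

Meeting every minimum uses 10+15+5+15 = 45 Mbps, leaving 80.
Highest revenue per Mbps first: Client X 16 > Client E 6 > Client H 5 > Client J 3.
Give Client X 60 more to hit its cap of 75 → 20 left.
Only 20 left; Client E takes them to reach 30.
Total = 6×30 + 16×75 + 5×5 + 3×15 = 1450.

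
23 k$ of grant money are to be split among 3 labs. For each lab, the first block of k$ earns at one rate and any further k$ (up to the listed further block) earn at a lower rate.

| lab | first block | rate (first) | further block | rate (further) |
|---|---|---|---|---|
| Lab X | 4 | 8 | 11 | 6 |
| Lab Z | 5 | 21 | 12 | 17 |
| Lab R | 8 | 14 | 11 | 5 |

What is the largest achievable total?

393

Order all 6 blocks by rate: Lab Z/tier1 21 > Lab Z/tier2 17 > Lab R/tier1 14 > Lab X/tier1 8 > Lab X/tier2 6 > Lab R/tier2 5.
Fill Lab Z tier1 block (5 at 21) → 18 left.
Lab Z tier2 at 17: fill all 12 → 6 left.
Lab R/tier1: +6 of 8 at 14; pool empty.
Total = 21×5 + 17×12 + 14×6 = 393.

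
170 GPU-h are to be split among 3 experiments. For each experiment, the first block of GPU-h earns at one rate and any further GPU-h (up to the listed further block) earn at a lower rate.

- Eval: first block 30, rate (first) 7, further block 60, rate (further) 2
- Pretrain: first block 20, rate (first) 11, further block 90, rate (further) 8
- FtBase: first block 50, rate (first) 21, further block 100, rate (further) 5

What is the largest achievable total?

2060

Order all 6 blocks by rate: FtBase/tier1 21 > Pretrain/tier1 11 > Pretrain/tier2 8 > Eval/tier1 7 > FtBase/tier2 5 > Eval/tier2 2.
FtBase tier1 at 21: fill all 50 ; 120 left.
Pretrain/tier1 (11): +20 ; 100 left.
Pretrain tier2 at 8: fill all 90 ; 10 left.
Eval/tier1: +10 of 30 at 7; pool empty.
Total = 21×50 + 11×20 + 8×90 + 7×10 = 2060.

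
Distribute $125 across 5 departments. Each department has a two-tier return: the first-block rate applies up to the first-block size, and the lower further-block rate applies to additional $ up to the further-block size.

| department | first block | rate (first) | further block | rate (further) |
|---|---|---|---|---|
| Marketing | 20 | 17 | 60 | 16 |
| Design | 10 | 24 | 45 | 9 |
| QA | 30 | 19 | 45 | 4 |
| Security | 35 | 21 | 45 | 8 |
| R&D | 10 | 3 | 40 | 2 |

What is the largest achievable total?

2365

Treat each block as its own option and order by rate: Design/first 24 > Security/first 21 > QA/first 19 > Marketing/first 17 > Marketing/second 16 > Design/second 9 > Security/second 8 > QA/second 4 > R&D/first 3 > R&D/second 2.
Design/first (24): +10 — 115 left.
Security/first (21): +35 — 80 left.
QA first at 19: fill all 30 — 50 left.
Marketing first at 17: fill all 20 — 30 left.
Marketing/second: +30 of 60 at 16; pool empty.
Total = 24×10 + 21×35 + 19×30 + 17×20 + 16×30 = 2365.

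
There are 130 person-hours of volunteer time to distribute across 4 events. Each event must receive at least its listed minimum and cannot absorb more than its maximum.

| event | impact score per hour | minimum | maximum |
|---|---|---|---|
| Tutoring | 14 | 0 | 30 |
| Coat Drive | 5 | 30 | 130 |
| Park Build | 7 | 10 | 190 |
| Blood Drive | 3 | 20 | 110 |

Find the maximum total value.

980

Meeting every minimum uses 0+30+10+20 = 60 person-hours, leaving 70.
Rank by impact score per hour: Tutoring 14 > Park Build 7 > Coat Drive 5 > Blood Drive 3.
Tutoring: +30 to 30 (cap) — 40 left.
Park Build: +40 (room for 180) → 50. Pool exhausted.
Total = 14×30 + 5×30 + 7×50 + 3×20 = 980.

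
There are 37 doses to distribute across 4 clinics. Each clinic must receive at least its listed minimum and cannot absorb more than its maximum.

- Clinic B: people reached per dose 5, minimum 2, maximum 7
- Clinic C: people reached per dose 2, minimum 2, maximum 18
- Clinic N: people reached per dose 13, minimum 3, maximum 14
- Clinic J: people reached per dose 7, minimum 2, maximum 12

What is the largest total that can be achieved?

309

Meeting every minimum uses 2+2+3+2 = 9 doses, leaving 28.
Highest people reached per dose first: Clinic N 13 > Clinic J 7 > Clinic B 5 > Clinic C 2.
Clinic N takes 11 more to reach its cap of 14 — 17 left.
Give Clinic J 10 more to hit its cap of 12 — 7 left.
Clinic B takes 5 more to reach its cap of 7 — 2 left.
Only 2 left; Clinic C takes them to reach 4.
Total = 5×7 + 2×4 + 13×14 + 7×12 = 309.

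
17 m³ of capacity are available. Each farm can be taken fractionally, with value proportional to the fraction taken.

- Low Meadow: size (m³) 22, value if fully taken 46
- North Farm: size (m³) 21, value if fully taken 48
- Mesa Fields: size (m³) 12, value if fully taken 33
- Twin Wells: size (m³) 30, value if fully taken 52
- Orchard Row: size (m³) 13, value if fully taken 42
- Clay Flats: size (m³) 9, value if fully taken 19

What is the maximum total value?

Rank by value-to-size ratio: Orchard Row 42/13≈3.23, Mesa Fields 33/12≈2.75, North Farm 48/21≈2.29, Clay Flats 19/9≈2.11, Low Meadow 46/22≈2.09, Twin Wells 52/30≈1.73.
Orchard Row: take in full, 13 m³ for value 42 ; 4 left.
Fill the last 4 m³ with part of Mesa Fields: 4/12 of it earns 11.
Total value = 53.

53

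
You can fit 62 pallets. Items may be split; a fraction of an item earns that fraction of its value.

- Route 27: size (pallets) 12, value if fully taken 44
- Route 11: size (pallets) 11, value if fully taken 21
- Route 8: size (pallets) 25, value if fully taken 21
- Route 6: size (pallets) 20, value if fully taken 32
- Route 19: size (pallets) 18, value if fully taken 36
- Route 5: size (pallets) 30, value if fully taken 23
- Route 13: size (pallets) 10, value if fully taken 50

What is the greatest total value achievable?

168.6

Rank by value-to-size ratio: Route 13 50/10≈5, Route 27 44/12≈3.67, Route 19 36/18≈2, Route 11 21/11≈1.91, Route 6 32/20≈1.6, Route 8 21/25≈0.84, Route 5 23/30≈0.767.
Take all of Route 13 (10 pallets, value 50) → 52 pallets left.
Take all of Route 27 (12 pallets, value 44) → 40 pallets left.
Take all of Route 19 (18 pallets, value 36) → 22 pallets left.
All 11 pallets of Route 11 fit (value 21) → 11 remain.
Only 11 pallets remain; take 11/20 of Route 6 for value 32×11/20 = 17.6.
Total value = 168.6.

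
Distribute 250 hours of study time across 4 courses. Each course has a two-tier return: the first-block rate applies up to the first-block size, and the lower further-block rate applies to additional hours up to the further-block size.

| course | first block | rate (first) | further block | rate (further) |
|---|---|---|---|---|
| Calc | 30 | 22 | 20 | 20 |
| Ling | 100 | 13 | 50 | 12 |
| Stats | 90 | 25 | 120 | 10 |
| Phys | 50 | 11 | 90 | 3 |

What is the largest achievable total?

4730

Treat each block as its own option and order by rate: Stats/tier1 25 > Calc/tier1 22 > Calc/tier2 20 > Ling/tier1 13 > Ling/tier2 12 > Phys/tier1 11 > Stats/tier2 10 > Phys/tier2 3.
Fill Stats tier1 block (90 at 25) ; 160 left.
Calc tier1 at 22: fill all 30 ; 130 left.
Fill Calc tier2 block (20 at 20) ; 110 left.
Ling/tier1 (13): +100 ; 10 left.
Ling tier2 at 12: only 10 left, fill 10.
Total = 25×90 + 22×30 + 20×20 + 13×100 + 12×10 = 4730.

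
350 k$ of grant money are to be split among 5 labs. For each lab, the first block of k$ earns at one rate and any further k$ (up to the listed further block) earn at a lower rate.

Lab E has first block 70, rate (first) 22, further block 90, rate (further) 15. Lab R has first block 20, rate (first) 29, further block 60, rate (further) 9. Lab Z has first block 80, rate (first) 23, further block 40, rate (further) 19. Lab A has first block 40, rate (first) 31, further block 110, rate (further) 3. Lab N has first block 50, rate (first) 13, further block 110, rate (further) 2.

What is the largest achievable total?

Treat each block as its own option and order by rate: Lab A/T1 31 > Lab R/T1 29 > Lab Z/T1 23 > Lab E/T1 22 > Lab Z/T2 19 > Lab E/T2 15 > Lab N/T1 13 > Lab R/T2 9 > Lab A/T2 3 > Lab N/T2 2.
Lab A T1 at 31: fill all 40 — 310 left.
Fill Lab R T1 block (20 at 29) — 290 left.
Lab Z/T1 (23): +80 — 210 left.
Lab E T1 at 22: fill all 70 — 140 left.
Lab Z T2 at 19: fill all 40 — 100 left.
Lab E/T2 (15): +90 — 10 left.
Lab N/T1: +10 of 50 at 13; pool empty.
Total = 31×40 + 29×20 + 23×80 + 22×70 + 19×40 + 15×90 + 13×10 = 7440.

7440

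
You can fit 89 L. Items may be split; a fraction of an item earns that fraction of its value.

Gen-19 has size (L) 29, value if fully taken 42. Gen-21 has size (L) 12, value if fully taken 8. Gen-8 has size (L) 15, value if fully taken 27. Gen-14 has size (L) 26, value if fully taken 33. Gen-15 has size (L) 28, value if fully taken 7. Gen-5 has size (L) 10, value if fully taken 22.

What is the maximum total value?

130

Best value per unit of size first: Gen-5 22/10≈2.2, Gen-8 27/15≈1.8, Gen-19 42/29≈1.45, Gen-14 33/26≈1.27, Gen-21 8/12≈0.667, Gen-15 7/28≈0.25.
Take all of Gen-5 (10 L, value 22) → 79 L left.
Gen-8: take in full, 15 L for value 27 → 64 left.
Gen-19: take in full, 29 L for value 42 → 35 left.
Take all of Gen-14 (26 L, value 33) → 9 L left.
Fill the last 9 L with part of Gen-21: 9/12 of it earns 6.
Total value = 130.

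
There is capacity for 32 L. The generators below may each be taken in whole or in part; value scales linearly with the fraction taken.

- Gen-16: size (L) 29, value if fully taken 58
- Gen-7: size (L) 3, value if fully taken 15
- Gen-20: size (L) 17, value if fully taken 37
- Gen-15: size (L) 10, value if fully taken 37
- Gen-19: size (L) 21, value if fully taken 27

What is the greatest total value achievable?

Rank by value-to-size ratio: Gen-7 15/3≈5, Gen-15 37/10≈3.7, Gen-20 37/17≈2.18, Gen-16 58/29≈2, Gen-19 27/21≈1.29.
Gen-7: take in full, 3 L for value 15 — 29 left.
All 10 L of Gen-15 fit (value 37) — 19 remain.
All 17 L of Gen-20 fit (value 37) — 2 remain.
Fill the last 2 L with part of Gen-16: 2/29 of it earns 4.
Total value = 93.

93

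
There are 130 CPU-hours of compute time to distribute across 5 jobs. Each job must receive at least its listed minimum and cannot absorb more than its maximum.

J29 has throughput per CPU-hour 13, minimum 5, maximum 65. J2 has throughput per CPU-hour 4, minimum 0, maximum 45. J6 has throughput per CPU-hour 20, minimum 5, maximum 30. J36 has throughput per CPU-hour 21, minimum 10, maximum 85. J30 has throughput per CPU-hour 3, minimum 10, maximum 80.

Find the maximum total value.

Meeting every minimum uses 5+0+5+10+10 = 30 CPU-hours, leaving 100.
Highest throughput per CPU-hour first: J36 21 > J6 20 > J29 13 > J2 4 > J30 3.
J36: +75 to 85 (cap) ; 25 left.
J6: +25 to 30 (cap) ; 0 left.
Total = 13×5 + 20×30 + 21×85 + 3×10 = 2480.

2480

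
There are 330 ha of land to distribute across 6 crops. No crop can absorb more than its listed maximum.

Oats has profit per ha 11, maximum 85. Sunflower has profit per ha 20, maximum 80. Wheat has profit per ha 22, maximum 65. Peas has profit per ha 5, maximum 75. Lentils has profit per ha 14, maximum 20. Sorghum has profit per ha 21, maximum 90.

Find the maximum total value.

6025

Order the crops by profit per ha: Wheat 22 > Sorghum 21 > Sunflower 20 > Lentils 14 > Oats 11 > Peas 5.
Wheat: +65 to 65 (cap) — 265 left.
Sorghum takes 90 to reach its cap of 90 — 175 left.
Sunflower takes 80 to reach its cap of 80 — 95 left.
Lentils: +20 to 20 (cap) — 75 left.
Oats: +75 (room for 85) → 75. Pool exhausted.
Total = 11×75 + 20×80 + 22×65 + 14×20 + 21×90 = 6025.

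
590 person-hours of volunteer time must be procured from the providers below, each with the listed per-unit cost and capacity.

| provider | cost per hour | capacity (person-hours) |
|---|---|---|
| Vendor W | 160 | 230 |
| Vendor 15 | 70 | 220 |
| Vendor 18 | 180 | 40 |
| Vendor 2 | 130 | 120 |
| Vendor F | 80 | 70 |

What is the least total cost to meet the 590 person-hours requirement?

Fill from the cheapest provider first.
Vendor 15 (70): use full 220 → 370 person-hours to go.
Vendor F at 80: take all 70 person-hours → 300 still needed.
Vendor 2 at 130: take all 120 person-hours → 180 still needed.
Vendor W (160): take the remaining 180 → done.
Vendor 18: unused.
Cost = 220×70 + 70×80 + 120×130 + 180×160 = 65400.

65400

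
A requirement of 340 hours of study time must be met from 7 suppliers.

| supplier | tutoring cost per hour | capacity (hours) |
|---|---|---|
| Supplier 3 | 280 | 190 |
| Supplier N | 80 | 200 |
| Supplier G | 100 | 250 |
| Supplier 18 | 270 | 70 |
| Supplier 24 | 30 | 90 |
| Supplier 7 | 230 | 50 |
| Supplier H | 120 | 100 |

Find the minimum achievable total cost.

23700

Use suppliers in increasing cost order.
Supplier 24 (30): use full 90 — 250 hours to go.
Supplier N (80): use full 200 — 50 hours to go.
Supplier G (100): take the remaining 50 — done.
Supplier H, Supplier 7, Supplier 18, Supplier 3: unused.
Cost = 90×30 + 200×80 + 50×100 = 23700.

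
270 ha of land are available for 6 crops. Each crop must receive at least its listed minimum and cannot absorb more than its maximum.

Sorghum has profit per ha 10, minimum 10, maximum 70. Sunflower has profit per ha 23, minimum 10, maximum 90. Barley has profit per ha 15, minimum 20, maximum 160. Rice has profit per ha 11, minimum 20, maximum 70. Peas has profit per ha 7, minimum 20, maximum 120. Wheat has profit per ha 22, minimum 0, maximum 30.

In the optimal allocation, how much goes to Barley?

Meeting every minimum uses 10+10+20+20+20+0 = 80 ha, leaving 190.
Order the crops by profit per ha: Sunflower 23 > Wheat 22 > Barley 15 > Rice 11 > Sorghum 10 > Peas 7.
Sunflower takes 80 more to reach its cap of 90 → 110 left.
Wheat: +30 to 30 (cap) → 80 left.
Only 80 left; Barley takes them to reach 100.

100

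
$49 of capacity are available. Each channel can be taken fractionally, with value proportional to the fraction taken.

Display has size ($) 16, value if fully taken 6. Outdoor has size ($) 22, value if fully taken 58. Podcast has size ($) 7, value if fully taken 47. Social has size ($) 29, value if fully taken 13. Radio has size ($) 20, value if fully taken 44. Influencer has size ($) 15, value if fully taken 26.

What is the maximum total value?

Sort by value density: Podcast 47/7≈6.71, Outdoor 58/22≈2.64, Radio 44/20≈2.2, Influencer 26/15≈1.73, Social 13/29≈0.448, Display 6/16≈0.375.
Podcast: take in full, 7 $ for value 47 ; 42 left.
All 22 $ of Outdoor fit (value 58) ; 20 remain.
All 20 $ of Radio fit (value 44) ; 0 remain.
Total value = 149.

149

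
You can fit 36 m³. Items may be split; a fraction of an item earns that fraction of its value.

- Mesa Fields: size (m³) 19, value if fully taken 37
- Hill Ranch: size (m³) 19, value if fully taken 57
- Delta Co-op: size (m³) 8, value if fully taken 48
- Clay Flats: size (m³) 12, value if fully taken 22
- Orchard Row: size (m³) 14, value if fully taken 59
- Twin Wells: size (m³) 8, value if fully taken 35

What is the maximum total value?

Sort by value density: Delta Co-op 48/8≈6, Twin Wells 35/8≈4.38, Orchard Row 59/14≈4.21, Hill Ranch 57/19≈3, Mesa Fields 37/19≈1.95, Clay Flats 22/12≈1.83.
All 8 m³ of Delta Co-op fit (value 48) → 28 remain.
Twin Wells: take in full, 8 m³ for value 35 → 20 left.
All 14 m³ of Orchard Row fit (value 59) → 6 remain.
Fill the last 6 m³ with part of Hill Ranch: 6/19 of it earns 18.
Total value = 160.

160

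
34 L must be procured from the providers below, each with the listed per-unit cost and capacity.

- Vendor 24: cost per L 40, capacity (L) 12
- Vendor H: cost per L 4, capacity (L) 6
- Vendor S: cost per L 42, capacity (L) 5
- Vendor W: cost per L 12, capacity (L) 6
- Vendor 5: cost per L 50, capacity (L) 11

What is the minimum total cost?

1036

Fill from the cheapest provider first.
Take 6 from Vendor H at 4 → need 28 more.
Vendor W at 12: take all 6 L → 22 still needed.
Vendor 24 at 40: take all 12 L → 10 still needed.
Vendor S (42): use full 5 → 5 L to go.
Take 5 from Vendor 5 at 50 to finish.
Cost = 6×4 + 6×12 + 12×40 + 5×42 + 5×50 = 1036.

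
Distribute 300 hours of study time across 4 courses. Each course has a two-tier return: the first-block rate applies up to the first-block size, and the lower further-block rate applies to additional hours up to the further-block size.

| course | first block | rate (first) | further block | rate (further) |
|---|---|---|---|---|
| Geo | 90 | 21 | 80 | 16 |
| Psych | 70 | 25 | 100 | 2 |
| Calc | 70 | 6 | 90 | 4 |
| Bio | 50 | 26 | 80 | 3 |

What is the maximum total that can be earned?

Order all 8 blocks by rate: Bio/tier1 26 > Psych/tier1 25 > Geo/tier1 21 > Geo/tier2 16 > Calc/tier1 6 > Calc/tier2 4 > Bio/tier2 3 > Psych/tier2 2.
Fill Bio tier1 block (50 at 26) → 250 left.
Psych tier1 at 25: fill all 70 → 180 left.
Geo/tier1 (21): +90 → 90 left.
Geo/tier2 (16): +80 → 10 left.
Calc tier1 at 6: only 10 left, fill 10.
Total = 26×50 + 25×70 + 21×90 + 16×80 + 6×10 = 6280.

6280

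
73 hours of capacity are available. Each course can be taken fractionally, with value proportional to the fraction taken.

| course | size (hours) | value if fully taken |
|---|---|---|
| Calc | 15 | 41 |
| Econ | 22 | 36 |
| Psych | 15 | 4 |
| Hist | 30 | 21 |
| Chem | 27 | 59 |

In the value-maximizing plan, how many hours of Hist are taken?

9

Rank by value-to-size ratio: Calc 41/15≈2.73, Chem 59/27≈2.19, Econ 36/22≈1.64, Hist 21/30≈0.7, Psych 4/15≈0.267.
All 15 hours of Calc fit (value 41) → 58 remain.
Take all of Chem (27 hours, value 59) → 31 hours left.
Take all of Econ (22 hours, value 36) → 9 hours left.
Only 9 hours remain; take 9/30 of Hist for value 21×9/30 = 6.3.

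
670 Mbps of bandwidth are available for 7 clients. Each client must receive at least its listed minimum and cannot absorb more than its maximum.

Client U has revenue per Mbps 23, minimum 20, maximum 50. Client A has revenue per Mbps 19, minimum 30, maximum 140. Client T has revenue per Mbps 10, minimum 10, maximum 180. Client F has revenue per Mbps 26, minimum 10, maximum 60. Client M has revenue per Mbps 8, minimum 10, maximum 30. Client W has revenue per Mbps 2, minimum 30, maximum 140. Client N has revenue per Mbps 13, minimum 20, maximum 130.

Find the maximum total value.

Meeting every minimum uses 20+30+10+10+10+30+20 = 130 Mbps, leaving 540.
Order the clients by revenue per Mbps: Client F 26 > Client U 23 > Client A 19 > Client N 13 > Client T 10 > Client M 8 > Client W 2.
Client F takes 50 more to reach its cap of 60 ; 490 left.
Client U takes 30 more to reach its cap of 50 ; 460 left.
Give Client A 110 more to hit its cap of 140 ; 350 left.
Give Client N 110 more to hit its cap of 130 ; 240 left.
Give Client T 170 more to hit its cap of 180 ; 70 left.
Client M takes 20 more to reach its cap of 30 ; 50 left.
Only 50 left; Client W takes them to reach 80.
Total = 23×50 + 19×140 + 10×180 + 26×60 + 8×30 + 2×80 + 13×130 = 9260.

9260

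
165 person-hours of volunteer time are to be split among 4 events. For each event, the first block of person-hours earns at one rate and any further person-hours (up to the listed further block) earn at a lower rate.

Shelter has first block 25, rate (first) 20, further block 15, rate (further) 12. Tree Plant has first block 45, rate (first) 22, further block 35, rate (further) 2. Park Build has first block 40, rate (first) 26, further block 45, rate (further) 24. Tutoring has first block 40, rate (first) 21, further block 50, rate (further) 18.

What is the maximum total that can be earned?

3845

Treat each block as its own option and order by rate: Park Build/tier1 26 > Park Build/tier2 24 > Tree Plant/tier1 22 > Tutoring/tier1 21 > Shelter/tier1 20 > Tutoring/tier2 18 > Shelter/tier2 12 > Tree Plant/tier2 2.
Park Build tier1 at 26: fill all 40 ; 125 left.
Fill Park Build tier2 block (45 at 24) ; 80 left.
Tree Plant tier1 at 22: fill all 45 ; 35 left.
Tutoring/tier1: +35 of 40 at 21; pool empty.
Total = 26×40 + 24×45 + 22×45 + 21×35 = 3845.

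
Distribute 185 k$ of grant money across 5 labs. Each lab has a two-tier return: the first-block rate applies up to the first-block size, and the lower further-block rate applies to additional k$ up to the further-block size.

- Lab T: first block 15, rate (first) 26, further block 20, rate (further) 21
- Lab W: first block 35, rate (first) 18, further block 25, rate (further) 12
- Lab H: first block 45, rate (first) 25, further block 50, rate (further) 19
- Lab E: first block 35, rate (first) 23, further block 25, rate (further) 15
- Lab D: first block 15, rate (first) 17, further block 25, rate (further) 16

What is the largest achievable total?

Rank every tier by rate: Lab T/first 26 > Lab H/first 25 > Lab E/first 23 > Lab T/second 21 > Lab H/second 19 > Lab W/first 18 > Lab D/first 17 > Lab D/second 16 > Lab E/second 15 > Lab W/second 12.
Lab T/first (26): +15 — 170 left.
Lab H first at 25: fill all 45 — 125 left.
Lab E first at 23: fill all 35 — 90 left.
Lab T second at 21: fill all 20 — 70 left.
Lab H second at 19: fill all 50 — 20 left.
Lab W first at 18: only 20 left, fill 20.
Total = 26×15 + 25×45 + 23×35 + 21×20 + 19×50 + 18×20 = 4050.

4050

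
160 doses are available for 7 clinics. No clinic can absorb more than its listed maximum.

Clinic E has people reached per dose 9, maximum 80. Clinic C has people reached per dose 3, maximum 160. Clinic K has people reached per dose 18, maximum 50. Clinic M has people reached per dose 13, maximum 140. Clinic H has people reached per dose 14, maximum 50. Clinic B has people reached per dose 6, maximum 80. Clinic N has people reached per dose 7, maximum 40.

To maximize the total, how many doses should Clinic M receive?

60

Highest people reached per dose first: Clinic K 18 > Clinic H 14 > Clinic M 13 > Clinic E 9 > Clinic N 7 > Clinic B 6 > Clinic C 3.
Give Clinic K 50 to hit its cap of 50 — 110 left.
Give Clinic H 50 to hit its cap of 50 — 60 left.
Clinic M has room for 140 but only 60 remain, so it gets 60.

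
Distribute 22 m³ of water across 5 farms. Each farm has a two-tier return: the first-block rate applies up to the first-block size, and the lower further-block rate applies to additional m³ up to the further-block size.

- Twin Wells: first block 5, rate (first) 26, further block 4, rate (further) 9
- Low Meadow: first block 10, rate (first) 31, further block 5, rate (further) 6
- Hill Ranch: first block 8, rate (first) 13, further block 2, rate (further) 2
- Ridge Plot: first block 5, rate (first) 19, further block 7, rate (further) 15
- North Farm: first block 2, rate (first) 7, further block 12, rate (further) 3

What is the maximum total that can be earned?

Treat each block as its own option and order by rate: Low Meadow/tier1 31 > Twin Wells/tier1 26 > Ridge Plot/tier1 19 > Ridge Plot/tier2 15 > Hill Ranch/tier1 13 > Twin Wells/tier2 9 > North Farm/tier1 7 > Low Meadow/tier2 6 > North Farm/tier2 3 > Hill Ranch/tier2 2.
Low Meadow/tier1 (31): +10 → 12 left.
Twin Wells tier1 at 26: fill all 5 → 7 left.
Ridge Plot/tier1 (19): +5 → 2 left.
Ridge Plot tier2 at 15: only 2 left, fill 2.
Total = 31×10 + 26×5 + 19×5 + 15×2 = 565.

565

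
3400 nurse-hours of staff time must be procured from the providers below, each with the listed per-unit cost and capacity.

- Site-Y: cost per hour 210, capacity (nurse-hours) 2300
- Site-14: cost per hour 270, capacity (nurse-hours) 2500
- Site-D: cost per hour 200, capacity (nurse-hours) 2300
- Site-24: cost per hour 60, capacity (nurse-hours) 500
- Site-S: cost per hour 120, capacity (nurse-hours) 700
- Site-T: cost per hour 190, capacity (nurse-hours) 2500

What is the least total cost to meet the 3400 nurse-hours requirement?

Cheapest first:
Site-24 (60): use full 500 → 2900 nurse-hours to go.
Take 700 from Site-S at 120 → need 2200 more.
Site-T (190): take the remaining 2200 → done.
Site-D, Site-Y, Site-14: unused.
Cost = 500×60 + 700×120 + 2200×190 = 532000.

532000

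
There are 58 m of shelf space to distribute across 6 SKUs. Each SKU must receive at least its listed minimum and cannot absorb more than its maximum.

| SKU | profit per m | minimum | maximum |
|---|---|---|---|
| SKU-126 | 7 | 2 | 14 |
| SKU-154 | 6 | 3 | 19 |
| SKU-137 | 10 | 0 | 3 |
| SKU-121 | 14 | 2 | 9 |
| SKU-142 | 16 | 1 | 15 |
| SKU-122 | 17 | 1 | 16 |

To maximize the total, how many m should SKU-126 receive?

Meeting every minimum uses 2+3+0+2+1+1 = 9 m, leaving 49.
Highest profit per m first: SKU-122 17 > SKU-142 16 > SKU-121 14 > SKU-137 10 > SKU-126 7 > SKU-154 6.
SKU-122: +15 to 16 (cap) — 34 left.
SKU-142: +14 to 15 (cap) — 20 left.
Give SKU-121 7 more to hit its cap of 9 — 13 left.
Give SKU-137 3 more to hit its cap of 3 — 10 left.
SKU-126 has room for 12 more but only 10 remain, so it gets 12.

12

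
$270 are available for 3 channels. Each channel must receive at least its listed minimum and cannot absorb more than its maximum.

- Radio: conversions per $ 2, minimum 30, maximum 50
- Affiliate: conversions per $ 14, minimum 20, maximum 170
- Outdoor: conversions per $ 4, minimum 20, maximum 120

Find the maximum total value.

2720

Meeting every minimum uses 30+20+20 = 70 $, leaving 200.
Order the channels by conversions per $: Affiliate 14 > Outdoor 4 > Radio 2.
Affiliate takes 150 more to reach its cap of 170 — 50 left.
Outdoor has room for 100 more but only 50 remain, so it gets 70.
Total = 2×30 + 14×170 + 4×70 = 2720.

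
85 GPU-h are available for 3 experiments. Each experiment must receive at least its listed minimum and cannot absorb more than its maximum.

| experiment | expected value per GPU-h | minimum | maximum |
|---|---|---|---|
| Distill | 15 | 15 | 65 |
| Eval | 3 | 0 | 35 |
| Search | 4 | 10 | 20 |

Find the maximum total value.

Meeting every minimum uses 15+0+10 = 25 GPU-h, leaving 60.
Highest expected value per GPU-h first: Distill 15 > Search 4 > Eval 3.
Distill: +50 to 65 (cap) → 10 left.
Give Search 10 more to hit its cap of 20 → 0 left.
Total = 15×65 + 4×20 = 1055.

1055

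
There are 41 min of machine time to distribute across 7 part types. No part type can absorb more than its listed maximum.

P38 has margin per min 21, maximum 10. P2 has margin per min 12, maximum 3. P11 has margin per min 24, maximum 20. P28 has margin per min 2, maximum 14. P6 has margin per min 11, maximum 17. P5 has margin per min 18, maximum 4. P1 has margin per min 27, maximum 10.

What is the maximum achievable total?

Highest margin per min first: P1 27 > P11 24 > P38 21 > P5 18 > P2 12 > P6 11 > P28 2.
Give P1 10 to hit its cap of 10 → 31 left.
P11 takes 20 to reach its cap of 20 → 11 left.
P38 takes 10 to reach its cap of 10 → 1 left.
P5: +1 (room for 4) → 1. Pool exhausted.
Total = 21×10 + 24×20 + 18×1 + 27×10 = 978.

978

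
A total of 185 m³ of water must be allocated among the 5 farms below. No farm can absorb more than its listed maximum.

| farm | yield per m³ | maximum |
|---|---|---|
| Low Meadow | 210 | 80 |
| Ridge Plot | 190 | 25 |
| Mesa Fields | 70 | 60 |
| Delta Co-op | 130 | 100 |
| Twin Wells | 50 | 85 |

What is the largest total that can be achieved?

31950

Highest yield per m³ first: Low Meadow 210 > Ridge Plot 190 > Delta Co-op 130 > Mesa Fields 70 > Twin Wells 50.
Low Meadow takes 80 to reach its cap of 80 → 105 left.
Ridge Plot takes 25 to reach its cap of 25 → 80 left.
Delta Co-op has room for 100 but only 80 remain, so it gets 80.
Total = 210×80 + 190×25 + 130×80 = 31950.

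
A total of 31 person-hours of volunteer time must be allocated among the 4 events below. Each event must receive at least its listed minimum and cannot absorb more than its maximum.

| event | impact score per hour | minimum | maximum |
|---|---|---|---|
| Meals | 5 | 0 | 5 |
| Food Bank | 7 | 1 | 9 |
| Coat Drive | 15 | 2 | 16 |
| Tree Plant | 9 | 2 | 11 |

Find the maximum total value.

367

Meeting every minimum uses 0+1+2+2 = 5 person-hours, leaving 26.
Highest impact score per hour first: Coat Drive 15 > Tree Plant 9 > Food Bank 7 > Meals 5.
Give Coat Drive 14 more to hit its cap of 16 ; 12 left.
Tree Plant takes 9 more to reach its cap of 11 ; 3 left.
Only 3 left; Food Bank takes them to reach 4.
Total = 7×4 + 15×16 + 9×11 = 367.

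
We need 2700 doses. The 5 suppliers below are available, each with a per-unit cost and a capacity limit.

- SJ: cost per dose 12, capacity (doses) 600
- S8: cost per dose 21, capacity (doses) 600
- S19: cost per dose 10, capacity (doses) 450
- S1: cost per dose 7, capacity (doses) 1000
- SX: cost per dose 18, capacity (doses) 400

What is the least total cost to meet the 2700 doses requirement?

31150

Fill from the cheapest supplier first.
Take 1000 from S1 at 7 ; need 1700 more.
S19 (10): use full 450 ; 1250 doses to go.
Take 600 from SJ at 12 ; need 650 more.
SX (18): use full 400 ; 250 doses to go.
Take 250 from S8 at 21 to finish.
Cost = 1000×7 + 450×10 + 600×12 + 400×18 + 250×21 = 31150.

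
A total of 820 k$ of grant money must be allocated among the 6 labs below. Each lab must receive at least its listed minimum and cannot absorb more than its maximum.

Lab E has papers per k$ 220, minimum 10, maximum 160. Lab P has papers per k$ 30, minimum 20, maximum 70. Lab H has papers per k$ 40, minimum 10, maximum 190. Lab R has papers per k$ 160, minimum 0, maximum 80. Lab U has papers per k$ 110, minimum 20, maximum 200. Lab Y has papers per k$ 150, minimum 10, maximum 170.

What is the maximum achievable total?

Meeting every minimum uses 10+20+10+0+20+10 = 70 k$, leaving 750.
Highest papers per k$ first: Lab E 220 > Lab R 160 > Lab Y 150 > Lab U 110 > Lab H 40 > Lab P 30.
Give Lab E 150 more to hit its cap of 160 — 600 left.
Lab R takes 80 more to reach its cap of 80 — 520 left.
Lab Y takes 160 more to reach its cap of 170 — 360 left.
Lab U: +180 to 200 (cap) — 180 left.
Lab H takes 180 more to reach its cap of 190 — 0 left.
Total = 220×160 + 30×20 + 40×190 + 160×80 + 110×200 + 150×170 = 103700.

103700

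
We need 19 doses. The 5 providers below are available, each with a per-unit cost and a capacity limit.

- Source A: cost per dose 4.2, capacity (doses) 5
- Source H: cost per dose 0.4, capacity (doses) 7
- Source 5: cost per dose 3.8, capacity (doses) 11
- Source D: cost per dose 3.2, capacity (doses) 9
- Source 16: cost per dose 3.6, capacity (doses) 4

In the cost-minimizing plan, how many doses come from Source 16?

3

Use providers in increasing cost order.
Source H (0.4): use full 7 ; 12 doses to go.
Source D (3.2): use full 9 ; 3 doses to go.
Source 16 (3.6): take the remaining 3 ; done.
Source 5, Source A: unused.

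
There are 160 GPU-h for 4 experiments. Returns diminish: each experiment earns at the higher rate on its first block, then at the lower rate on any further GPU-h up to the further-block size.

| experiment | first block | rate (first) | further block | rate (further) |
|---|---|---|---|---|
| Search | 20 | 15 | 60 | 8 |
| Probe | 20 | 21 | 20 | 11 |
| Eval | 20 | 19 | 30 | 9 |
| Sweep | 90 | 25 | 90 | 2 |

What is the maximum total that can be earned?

Order all 8 blocks by rate: Sweep/tier1 25 > Probe/tier1 21 > Eval/tier1 19 > Search/tier1 15 > Probe/tier2 11 > Eval/tier2 9 > Search/tier2 8 > Sweep/tier2 2.
Sweep tier1 at 25: fill all 90 → 70 left.
Fill Probe tier1 block (20 at 21) → 50 left.
Eval tier1 at 19: fill all 20 → 30 left.
Search/tier1 (15): +20 → 10 left.
Probe/tier2: +10 of 20 at 11; pool empty.
Total = 25×90 + 21×20 + 19×20 + 15×20 + 11×10 = 3460.

3460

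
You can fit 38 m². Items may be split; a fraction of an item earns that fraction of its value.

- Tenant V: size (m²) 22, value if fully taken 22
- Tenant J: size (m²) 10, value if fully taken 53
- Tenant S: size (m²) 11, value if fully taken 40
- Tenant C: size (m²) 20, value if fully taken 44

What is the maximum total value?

Rank by value-to-size ratio: Tenant J 53/10≈5.3, Tenant S 40/11≈3.64, Tenant C 44/20≈2.2, Tenant V 22/22≈1.
Tenant J: take in full, 10 m² for value 53 — 28 left.
All 11 m² of Tenant S fit (value 40) — 17 remain.
17 m² left: a 17/20 share of Tenant C gives 44×17/20 = 37.4.
Total value = 130.4.

130.4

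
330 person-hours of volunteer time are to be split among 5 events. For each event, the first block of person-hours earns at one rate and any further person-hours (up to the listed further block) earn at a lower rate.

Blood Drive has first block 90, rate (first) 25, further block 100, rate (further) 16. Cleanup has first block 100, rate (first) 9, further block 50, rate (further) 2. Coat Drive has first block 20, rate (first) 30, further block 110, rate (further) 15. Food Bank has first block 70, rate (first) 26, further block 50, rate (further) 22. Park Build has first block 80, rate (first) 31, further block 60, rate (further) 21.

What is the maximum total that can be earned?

8670

Rank every tier by rate: Park Build/T1 31 > Coat Drive/T1 30 > Food Bank/T1 26 > Blood Drive/T1 25 > Food Bank/T2 22 > Park Build/T2 21 > Blood Drive/T2 16 > Coat Drive/T2 15 > Cleanup/T1 9 > Cleanup/T2 2.
Park Build/T1 (31): +80 — 250 left.
Coat Drive/T1 (30): +20 — 230 left.
Food Bank T1 at 26: fill all 70 — 160 left.
Blood Drive T1 at 25: fill all 90 — 70 left.
Fill Food Bank T2 block (50 at 22) — 20 left.
20 remain; put them into Park Build T2 at 21.
Total = 31×80 + 30×20 + 26×70 + 25×90 + 22×50 + 21×20 = 8670.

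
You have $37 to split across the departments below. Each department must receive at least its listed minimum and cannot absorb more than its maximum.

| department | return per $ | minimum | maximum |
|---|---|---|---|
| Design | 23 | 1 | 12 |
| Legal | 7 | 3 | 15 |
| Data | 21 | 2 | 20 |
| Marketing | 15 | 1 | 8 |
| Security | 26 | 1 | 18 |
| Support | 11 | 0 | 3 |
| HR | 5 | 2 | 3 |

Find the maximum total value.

Meeting every minimum uses 1+3+2+1+1+0+2 = 10 $, leaving 27.
Highest return per $ first: Security 26 > Design 23 > Data 21 > Marketing 15 > Support 11 > Legal 7 > HR 5.
Security takes 17 more to reach its cap of 18 — 10 left.
Design has room for 11 more but only 10 remain, so it gets 11.
Total = 23×11 + 7×3 + 21×2 + 15×1 + 26×18 + 5×2 = 809.

809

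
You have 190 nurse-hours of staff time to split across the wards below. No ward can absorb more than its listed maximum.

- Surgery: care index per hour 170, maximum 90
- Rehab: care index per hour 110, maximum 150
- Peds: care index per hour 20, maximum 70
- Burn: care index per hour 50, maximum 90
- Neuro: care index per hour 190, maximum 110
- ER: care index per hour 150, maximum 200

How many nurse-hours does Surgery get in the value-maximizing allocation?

80

Rank by care index per hour: Neuro 190 > Surgery 170 > ER 150 > Rehab 110 > Burn 50 > Peds 20.
Give Neuro 110 to hit its cap of 110 → 80 left.
Surgery: +80 (room for 90) → 80. Pool exhausted.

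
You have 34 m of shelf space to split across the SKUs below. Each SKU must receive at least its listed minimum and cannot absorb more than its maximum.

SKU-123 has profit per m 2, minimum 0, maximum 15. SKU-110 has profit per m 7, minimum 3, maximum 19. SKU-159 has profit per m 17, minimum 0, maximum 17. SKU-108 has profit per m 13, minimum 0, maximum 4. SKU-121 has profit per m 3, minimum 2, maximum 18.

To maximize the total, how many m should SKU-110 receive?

Meeting every minimum uses 0+3+0+0+2 = 5 m, leaving 29.
Rank by profit per m: SKU-159 17 > SKU-108 13 > SKU-110 7 > SKU-121 3 > SKU-123 2.
SKU-159: +17 to 17 (cap) → 12 left.
SKU-108 takes 4 more to reach its cap of 4 → 8 left.
SKU-110: +8 (room for 16) → 11. Pool exhausted.

11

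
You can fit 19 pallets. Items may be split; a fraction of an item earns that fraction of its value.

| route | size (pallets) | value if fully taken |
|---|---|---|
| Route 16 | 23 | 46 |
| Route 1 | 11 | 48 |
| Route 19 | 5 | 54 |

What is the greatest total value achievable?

108

Best value per unit of size first: Route 19 54/5≈10.8, Route 1 48/11≈4.36, Route 16 46/23≈2.
Route 19: take in full, 5 pallets for value 54 — 14 left.
Route 1: take in full, 11 pallets for value 48 — 3 left.
Only 3 pallets remain; take 3/23 of Route 16 for value 46×3/23 = 6.
Total value = 108.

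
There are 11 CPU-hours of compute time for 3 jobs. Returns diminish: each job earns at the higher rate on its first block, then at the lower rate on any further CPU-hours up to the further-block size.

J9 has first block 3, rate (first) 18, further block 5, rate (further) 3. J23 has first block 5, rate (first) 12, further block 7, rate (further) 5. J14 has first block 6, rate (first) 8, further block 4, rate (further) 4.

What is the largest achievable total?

Treat each block as its own option and order by rate: J9/first 18 > J23/first 12 > J14/first 8 > J23/second 5 > J14/second 4 > J9/second 3.
Fill J9 first block (3 at 18) → 8 left.
J23 first at 12: fill all 5 → 3 left.
J14 first at 8: only 3 left, fill 3.
Total = 18×3 + 12×5 + 8×3 = 138.

138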